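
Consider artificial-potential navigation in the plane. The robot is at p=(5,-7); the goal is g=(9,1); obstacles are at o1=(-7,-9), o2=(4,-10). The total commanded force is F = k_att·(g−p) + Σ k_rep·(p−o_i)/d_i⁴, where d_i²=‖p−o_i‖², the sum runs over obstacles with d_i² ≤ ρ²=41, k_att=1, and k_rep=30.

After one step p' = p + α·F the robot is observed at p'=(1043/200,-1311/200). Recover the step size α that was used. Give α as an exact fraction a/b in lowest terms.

F_att = 1·(g−p) = 1·(4,8) = (4.0000,8.0000)
o1: d²=148 > ρ²=41 → inactive
o2: d²=10 ≤ ρ²=41; F_rep = 30·(1,3)/10² = (0.3000,0.9000)
F = F_att + ΣF_rep = (4.3000,8.9000)
Δp = p'−p = (0.2150,0.4450); α = Δx/Fx = (43/200) / (43/10) = 1/20
check: Δy/Fy = (89/200) / (89/10) = 1/20 ✓

α = 1/20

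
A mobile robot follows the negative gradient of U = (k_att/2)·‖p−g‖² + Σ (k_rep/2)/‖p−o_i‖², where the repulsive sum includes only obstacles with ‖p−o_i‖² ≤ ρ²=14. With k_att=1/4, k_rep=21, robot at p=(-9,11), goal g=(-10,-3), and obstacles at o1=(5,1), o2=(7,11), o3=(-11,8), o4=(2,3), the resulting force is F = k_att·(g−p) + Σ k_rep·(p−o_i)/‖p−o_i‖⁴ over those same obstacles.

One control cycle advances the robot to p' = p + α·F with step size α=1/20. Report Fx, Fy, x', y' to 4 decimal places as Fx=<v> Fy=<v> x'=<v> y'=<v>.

Fx=-0.0015 Fy=-3.1272 x'=-9.0001 y'=10.8436

F_att = 1/4·(g−p) = 1/4·(-1,-14) = (-0.2500,-3.5000)
o1: d²=296 > ρ²=14 → inactive
o2: d²=256 > ρ²=14 → inactive
o3: d²=13 ≤ ρ²=14; F_rep = 21·(2,3)/13² = (0.2485,0.3728)
o4: d²=185 > ρ²=14 → inactive
F = F_att + ΣF_rep = (-0.0015,-3.1272)
p' = p + 1/20·F = (-9.0001,10.8436)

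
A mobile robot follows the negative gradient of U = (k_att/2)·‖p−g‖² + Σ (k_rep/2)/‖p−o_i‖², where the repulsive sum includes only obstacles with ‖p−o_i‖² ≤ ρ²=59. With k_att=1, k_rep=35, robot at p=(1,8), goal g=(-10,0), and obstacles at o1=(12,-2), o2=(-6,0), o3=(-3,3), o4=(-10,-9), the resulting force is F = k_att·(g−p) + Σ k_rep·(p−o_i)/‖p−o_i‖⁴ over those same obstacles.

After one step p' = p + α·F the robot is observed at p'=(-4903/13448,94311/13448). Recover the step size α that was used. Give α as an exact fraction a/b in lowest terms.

α = 1/8

F_att = 1·(g−p) = 1·(-11,-8) = (-11.0000,-8.0000)
o1: d²=221 > ρ²=59 → inactive
o2: d²=113 > ρ²=59 → inactive
o3: d²=41 ≤ ρ²=59; F_rep = 35·(4,5)/41² = (0.0833,0.1041)
o4: d²=410 > ρ²=59 → inactive
F = F_att + ΣF_rep = (-10.9167,-7.8959)
Δp = p'−p = (-1.3646,-0.9870); α = Δx/Fx = (-18351/13448) / (-18351/1681) = 1/8
check: Δy/Fy = (-13273/13448) / (-13273/1681) = 1/8 ✓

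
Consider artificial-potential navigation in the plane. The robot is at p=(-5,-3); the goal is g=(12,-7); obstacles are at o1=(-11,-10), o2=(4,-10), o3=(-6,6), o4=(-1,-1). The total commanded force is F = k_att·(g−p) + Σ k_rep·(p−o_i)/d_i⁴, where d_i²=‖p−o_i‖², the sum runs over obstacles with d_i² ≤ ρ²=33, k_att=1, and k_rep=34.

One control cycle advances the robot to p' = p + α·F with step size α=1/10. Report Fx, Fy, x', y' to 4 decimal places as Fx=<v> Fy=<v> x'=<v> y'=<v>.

F_att = 1·(g−p) = 1·(17,-4) = (17.0000,-4.0000)
o1: d²=85 > ρ²=33 → inactive
o2: d²=130 > ρ²=33 → inactive
o3: d²=82 > ρ²=33 → inactive
o4: d²=20 ≤ ρ²=33; F_rep = 34·(-4,-2)/20² = (-0.3400,-0.1700)
F = F_att + ΣF_rep = (16.6600,-4.1700)
p' = p + 1/10·F = (-3.3340,-3.4170)

Fx=16.6600 Fy=-4.1700 x'=-3.3340 y'=-3.4170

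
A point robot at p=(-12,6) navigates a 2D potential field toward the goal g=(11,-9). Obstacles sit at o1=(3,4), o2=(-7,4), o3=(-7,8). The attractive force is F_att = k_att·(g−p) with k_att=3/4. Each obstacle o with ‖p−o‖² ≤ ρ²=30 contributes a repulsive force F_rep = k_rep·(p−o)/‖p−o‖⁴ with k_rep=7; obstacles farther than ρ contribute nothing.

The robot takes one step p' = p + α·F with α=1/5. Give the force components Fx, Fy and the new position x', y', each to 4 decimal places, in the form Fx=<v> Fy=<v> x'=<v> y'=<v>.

F_att = 3/4·(g−p) = 3/4·(23,-15) = (17.2500,-11.2500)
o1: d²=229 > ρ²=30 → inactive
o2: d²=29 ≤ ρ²=30; F_rep = 7·(-5,2)/29² = (-0.0416,0.0166)
o3: d²=29 ≤ ρ²=30; F_rep = 7·(-5,-2)/29² = (-0.0416,-0.0166)
F = F_att + ΣF_rep = (17.1668,-11.2500)
p' = p + 1/5·F = (-8.5666,3.7500)

Fx=17.1668 Fy=-11.2500 x'=-8.5666 y'=3.7500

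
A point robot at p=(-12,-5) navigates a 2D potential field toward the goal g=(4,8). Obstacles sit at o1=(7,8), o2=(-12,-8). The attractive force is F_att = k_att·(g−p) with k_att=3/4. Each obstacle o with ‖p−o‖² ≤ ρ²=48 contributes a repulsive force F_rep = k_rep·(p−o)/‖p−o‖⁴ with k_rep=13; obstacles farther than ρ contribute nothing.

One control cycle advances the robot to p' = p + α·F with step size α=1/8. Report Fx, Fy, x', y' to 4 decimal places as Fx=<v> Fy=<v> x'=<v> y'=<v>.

Fx=12.0000 Fy=10.2315 x'=-10.5000 y'=-3.7211

F_att = 3/4·(g−p) = 3/4·(16,13) = (12.0000,9.7500)
o1: d²=530 > ρ²=48 → inactive
o2: d²=9 ≤ ρ²=48; F_rep = 13·(0,3)/9² = (0.0000,0.4815)
F = F_att + ΣF_rep = (12.0000,10.2315)
p' = p + 1/8·F = (-10.5000,-3.7211)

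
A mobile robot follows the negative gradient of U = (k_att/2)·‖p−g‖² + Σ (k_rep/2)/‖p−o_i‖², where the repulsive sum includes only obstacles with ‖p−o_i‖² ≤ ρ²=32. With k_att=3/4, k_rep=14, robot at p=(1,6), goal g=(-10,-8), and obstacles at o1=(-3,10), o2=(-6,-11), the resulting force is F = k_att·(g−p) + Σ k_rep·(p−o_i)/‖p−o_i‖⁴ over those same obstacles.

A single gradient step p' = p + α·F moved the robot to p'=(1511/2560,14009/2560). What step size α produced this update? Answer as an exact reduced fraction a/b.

F_att = 3/4·(g−p) = 3/4·(-11,-14) = (-8.2500,-10.5000)
o1: d²=32 ≤ ρ²=32; F_rep = 14·(4,-4)/32² = (0.0547,-0.0547)
o2: d²=338 > ρ²=32 → inactive
F = F_att + ΣF_rep = (-8.1953,-10.5547)
Δp = p'−p = (-0.4098,-0.5277); α = Δx/Fx = (-1049/2560) / (-1049/128) = 1/20
check: Δy/Fy = (-1351/2560) / (-1351/128) = 1/20 ✓

α = 1/20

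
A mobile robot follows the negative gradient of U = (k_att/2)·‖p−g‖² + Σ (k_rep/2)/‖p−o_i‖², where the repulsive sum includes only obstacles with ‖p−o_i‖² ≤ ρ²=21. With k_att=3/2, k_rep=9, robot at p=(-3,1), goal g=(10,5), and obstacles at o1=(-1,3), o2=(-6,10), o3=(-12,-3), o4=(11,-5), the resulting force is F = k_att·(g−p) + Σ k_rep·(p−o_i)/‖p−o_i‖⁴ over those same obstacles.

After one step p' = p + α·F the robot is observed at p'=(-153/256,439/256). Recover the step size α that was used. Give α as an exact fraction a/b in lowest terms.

F_att = 3/2·(g−p) = 3/2·(13,4) = (19.5000,6.0000)
o1: d²=8 ≤ ρ²=21; F_rep = 9·(-2,-2)/8² = (-0.2812,-0.2812)
o2: d²=90 > ρ²=21 → inactive
o3: d²=97 > ρ²=21 → inactive
o4: d²=232 > ρ²=21 → inactive
F = F_att + ΣF_rep = (19.2188,5.7188)
Δp = p'−p = (2.4023,0.7148); α = Δx/Fx = (615/256) / (615/32) = 1/8
check: Δy/Fy = (183/256) / (183/32) = 1/8 ✓

α = 1/8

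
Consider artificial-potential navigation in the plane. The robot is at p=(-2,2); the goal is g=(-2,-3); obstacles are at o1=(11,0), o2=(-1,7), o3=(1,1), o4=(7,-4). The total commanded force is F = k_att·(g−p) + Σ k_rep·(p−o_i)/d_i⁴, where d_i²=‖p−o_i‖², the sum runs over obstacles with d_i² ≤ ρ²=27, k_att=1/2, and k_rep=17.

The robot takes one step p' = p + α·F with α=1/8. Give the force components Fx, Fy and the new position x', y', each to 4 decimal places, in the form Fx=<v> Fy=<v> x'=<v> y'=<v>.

Fx=-0.5351 Fy=-2.4557 x'=-2.0669 y'=1.6930

F_att = 1/2·(g−p) = 1/2·(0,-5) = (0.0000,-2.5000)
o1: d²=173 > ρ²=27 → inactive
o2: d²=26 ≤ ρ²=27; F_rep = 17·(-1,-5)/26² = (-0.0251,-0.1257)
o3: d²=10 ≤ ρ²=27; F_rep = 17·(-3,1)/10² = (-0.5100,0.1700)
o4: d²=117 > ρ²=27 → inactive
F = F_att + ΣF_rep = (-0.5351,-2.4557)
p' = p + 1/8·F = (-2.0669,1.6930)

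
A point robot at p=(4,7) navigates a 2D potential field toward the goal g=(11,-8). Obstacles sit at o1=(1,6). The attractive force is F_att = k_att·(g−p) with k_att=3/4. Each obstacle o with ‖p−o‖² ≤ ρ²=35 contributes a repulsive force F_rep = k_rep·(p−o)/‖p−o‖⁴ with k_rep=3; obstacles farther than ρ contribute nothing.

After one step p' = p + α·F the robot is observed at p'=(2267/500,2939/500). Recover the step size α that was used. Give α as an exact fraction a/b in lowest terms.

α = 1/10

F_att = 3/4·(g−p) = 3/4·(7,-15) = (5.2500,-11.2500)
o1: d²=10 ≤ ρ²=35; F_rep = 3·(3,1)/10² = (0.0900,0.0300)
F = F_att + ΣF_rep = (5.3400,-11.2200)
Δp = p'−p = (0.5340,-1.1220); α = Δx/Fx = (267/500) / (267/50) = 1/10
check: Δy/Fy = (-561/500) / (-561/50) = 1/10 ✓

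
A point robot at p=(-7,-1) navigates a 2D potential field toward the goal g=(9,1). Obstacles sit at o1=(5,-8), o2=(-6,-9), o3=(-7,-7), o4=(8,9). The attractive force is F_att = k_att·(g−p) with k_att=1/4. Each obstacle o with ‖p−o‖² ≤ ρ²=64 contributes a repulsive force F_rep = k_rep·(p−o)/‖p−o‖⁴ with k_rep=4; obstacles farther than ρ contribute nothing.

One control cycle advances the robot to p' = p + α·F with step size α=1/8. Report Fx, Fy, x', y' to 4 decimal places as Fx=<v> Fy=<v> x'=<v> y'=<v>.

F_att = 1/4·(g−p) = 1/4·(16,2) = (4.0000,0.5000)
o1: d²=193 > ρ²=64 → inactive
o2: d²=65 > ρ²=64 → inactive
o3: d²=36 ≤ ρ²=64; F_rep = 4·(0,6)/36² = (0.0000,0.0185)
o4: d²=325 > ρ²=64 → inactive
F = F_att + ΣF_rep = (4.0000,0.5185)
p' = p + 1/8·F = (-6.5000,-0.9352)

Fx=4.0000 Fy=0.5185 x'=-6.5000 y'=-0.9352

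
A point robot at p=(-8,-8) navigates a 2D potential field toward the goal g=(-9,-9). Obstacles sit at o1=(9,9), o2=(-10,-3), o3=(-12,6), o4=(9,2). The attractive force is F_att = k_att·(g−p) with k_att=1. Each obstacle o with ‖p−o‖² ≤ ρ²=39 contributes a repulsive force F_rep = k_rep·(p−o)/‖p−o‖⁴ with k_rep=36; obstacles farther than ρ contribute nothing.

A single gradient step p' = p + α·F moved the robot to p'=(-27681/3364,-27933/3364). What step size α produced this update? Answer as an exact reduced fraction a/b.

α = 1/4

F_att = 1·(g−p) = 1·(-1,-1) = (-1.0000,-1.0000)
o1: d²=578 > ρ²=39 → inactive
o2: d²=29 ≤ ρ²=39; F_rep = 36·(2,-5)/29² = (0.0856,-0.2140)
o3: d²=212 > ρ²=39 → inactive
o4: d²=389 > ρ²=39 → inactive
F = F_att + ΣF_rep = (-0.9144,-1.2140)
Δp = p'−p = (-0.2286,-0.3035); α = Δx/Fx = (-769/3364) / (-769/841) = 1/4
check: Δy/Fy = (-1021/3364) / (-1021/841) = 1/4 ✓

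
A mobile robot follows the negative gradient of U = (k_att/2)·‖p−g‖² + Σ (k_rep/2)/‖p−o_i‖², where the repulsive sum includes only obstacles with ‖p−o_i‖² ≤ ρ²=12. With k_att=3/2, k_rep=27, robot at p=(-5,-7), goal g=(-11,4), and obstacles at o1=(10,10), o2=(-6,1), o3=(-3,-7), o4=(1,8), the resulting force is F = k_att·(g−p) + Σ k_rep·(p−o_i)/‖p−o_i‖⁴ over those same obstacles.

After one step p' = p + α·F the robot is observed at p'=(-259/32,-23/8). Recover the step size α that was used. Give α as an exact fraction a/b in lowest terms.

F_att = 3/2·(g−p) = 3/2·(-6,11) = (-9.0000,16.5000)
o1: d²=514 > ρ²=12 → inactive
o2: d²=65 > ρ²=12 → inactive
o3: d²=4 ≤ ρ²=12; F_rep = 27·(-2,0)/4² = (-3.3750,0.0000)
o4: d²=261 > ρ²=12 → inactive
F = F_att + ΣF_rep = (-12.3750,16.5000)
Δp = p'−p = (-3.0938,4.1250); α = Δx/Fx = (-99/32) / (-99/8) = 1/4
check: Δy/Fy = (33/8) / (33/2) = 1/4 ✓

α = 1/4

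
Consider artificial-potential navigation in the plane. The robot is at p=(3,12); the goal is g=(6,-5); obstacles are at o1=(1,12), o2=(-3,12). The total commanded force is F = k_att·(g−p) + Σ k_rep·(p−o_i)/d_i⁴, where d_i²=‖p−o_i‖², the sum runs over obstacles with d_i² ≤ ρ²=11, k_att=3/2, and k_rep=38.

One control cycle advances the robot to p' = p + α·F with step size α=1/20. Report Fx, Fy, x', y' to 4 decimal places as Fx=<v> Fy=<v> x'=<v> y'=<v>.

Fx=9.2500 Fy=-25.5000 x'=3.4625 y'=10.7250

F_att = 3/2·(g−p) = 3/2·(3,-17) = (4.5000,-25.5000)
o1: d²=4 ≤ ρ²=11; F_rep = 38·(2,0)/4² = (4.7500,0.0000)
o2: d²=36 > ρ²=11 → inactive
F = F_att + ΣF_rep = (9.2500,-25.5000)
p' = p + 1/20·F = (3.4625,10.7250)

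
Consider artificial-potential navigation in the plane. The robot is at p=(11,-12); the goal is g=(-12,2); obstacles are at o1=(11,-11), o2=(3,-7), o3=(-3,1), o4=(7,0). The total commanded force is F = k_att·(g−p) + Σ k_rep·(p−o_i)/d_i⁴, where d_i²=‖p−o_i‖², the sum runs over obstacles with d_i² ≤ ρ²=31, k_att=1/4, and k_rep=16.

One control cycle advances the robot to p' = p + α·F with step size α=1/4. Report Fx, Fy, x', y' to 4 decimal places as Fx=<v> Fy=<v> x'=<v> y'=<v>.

Fx=-5.7500 Fy=-12.5000 x'=9.5625 y'=-15.1250

F_att = 1/4·(g−p) = 1/4·(-23,14) = (-5.7500,3.5000)
o1: d²=1 ≤ ρ²=31; F_rep = 16·(0,-1)/1² = (0.0000,-16.0000)
o2: d²=89 > ρ²=31 → inactive
o3: d²=365 > ρ²=31 → inactive
o4: d²=160 > ρ²=31 → inactive
F = F_att + ΣF_rep = (-5.7500,-12.5000)
p' = p + 1/4·F = (9.5625,-15.1250)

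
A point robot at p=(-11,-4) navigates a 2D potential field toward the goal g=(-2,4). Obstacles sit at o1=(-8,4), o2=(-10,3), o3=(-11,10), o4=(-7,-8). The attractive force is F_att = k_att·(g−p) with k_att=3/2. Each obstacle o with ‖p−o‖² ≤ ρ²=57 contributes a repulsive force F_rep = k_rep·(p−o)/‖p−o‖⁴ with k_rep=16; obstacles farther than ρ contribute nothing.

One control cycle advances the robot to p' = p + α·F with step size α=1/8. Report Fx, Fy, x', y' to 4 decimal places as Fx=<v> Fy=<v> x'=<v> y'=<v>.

Fx=13.4311 Fy=12.0177 x'=-9.3211 y'=-2.4978

F_att = 3/2·(g−p) = 3/2·(9,8) = (13.5000,12.0000)
o1: d²=73 > ρ²=57 → inactive
o2: d²=50 ≤ ρ²=57; F_rep = 16·(-1,-7)/50² = (-0.0064,-0.0448)
o3: d²=196 > ρ²=57 → inactive
o4: d²=32 ≤ ρ²=57; F_rep = 16·(-4,4)/32² = (-0.0625,0.0625)
F = F_att + ΣF_rep = (13.4311,12.0177)
p' = p + 1/8·F = (-9.3211,-2.4978)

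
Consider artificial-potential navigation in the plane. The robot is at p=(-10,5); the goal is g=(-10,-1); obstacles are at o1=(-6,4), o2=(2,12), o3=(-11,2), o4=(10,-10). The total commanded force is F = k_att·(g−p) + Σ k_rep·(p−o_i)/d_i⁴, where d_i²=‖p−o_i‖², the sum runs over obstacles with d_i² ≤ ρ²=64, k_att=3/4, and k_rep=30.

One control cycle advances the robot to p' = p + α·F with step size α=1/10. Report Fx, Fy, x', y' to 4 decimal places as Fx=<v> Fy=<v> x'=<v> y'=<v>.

F_att = 3/4·(g−p) = 3/4·(0,-6) = (0.0000,-4.5000)
o1: d²=17 ≤ ρ²=64; F_rep = 30·(-4,1)/17² = (-0.4152,0.1038)
o2: d²=193 > ρ²=64 → inactive
o3: d²=10 ≤ ρ²=64; F_rep = 30·(1,3)/10² = (0.3000,0.9000)
o4: d²=625 > ρ²=64 → inactive
F = F_att + ΣF_rep = (-0.1152,-3.4962)
p' = p + 1/10·F = (-10.0115,4.6504)

Fx=-0.1152 Fy=-3.4962 x'=-10.0115 y'=4.6504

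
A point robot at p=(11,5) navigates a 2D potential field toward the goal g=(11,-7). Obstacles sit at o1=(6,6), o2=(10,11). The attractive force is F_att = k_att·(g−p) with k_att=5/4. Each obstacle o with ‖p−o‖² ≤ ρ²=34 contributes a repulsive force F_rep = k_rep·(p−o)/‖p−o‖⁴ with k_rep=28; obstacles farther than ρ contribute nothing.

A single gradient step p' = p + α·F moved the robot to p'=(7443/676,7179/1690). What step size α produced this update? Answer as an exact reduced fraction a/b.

α = 1/20

F_att = 5/4·(g−p) = 5/4·(0,-12) = (0.0000,-15.0000)
o1: d²=26 ≤ ρ²=34; F_rep = 28·(5,-1)/26² = (0.2071,-0.0414)
o2: d²=37 > ρ²=34 → inactive
F = F_att + ΣF_rep = (0.2071,-15.0414)
Δp = p'−p = (0.0104,-0.7521); α = Δx/Fx = (7/676) / (35/169) = 1/20
check: Δy/Fy = (-1271/1690) / (-2542/169) = 1/20 ✓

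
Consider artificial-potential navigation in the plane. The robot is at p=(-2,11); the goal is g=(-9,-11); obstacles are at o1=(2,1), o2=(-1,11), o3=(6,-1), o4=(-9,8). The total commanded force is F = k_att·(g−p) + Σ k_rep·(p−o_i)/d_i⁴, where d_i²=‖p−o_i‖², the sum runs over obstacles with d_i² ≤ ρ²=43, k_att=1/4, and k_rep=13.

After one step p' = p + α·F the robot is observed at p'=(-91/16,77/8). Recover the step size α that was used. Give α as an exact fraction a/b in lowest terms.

F_att = 1/4·(g−p) = 1/4·(-7,-22) = (-1.7500,-5.5000)
o1: d²=116 > ρ²=43 → inactive
o2: d²=1 ≤ ρ²=43; F_rep = 13·(-1,0)/1² = (-13.0000,0.0000)
o3: d²=208 > ρ²=43 → inactive
o4: d²=58 > ρ²=43 → inactive
F = F_att + ΣF_rep = (-14.7500,-5.5000)
Δp = p'−p = (-3.6875,-1.3750); α = Δx/Fx = (-59/16) / (-59/4) = 1/4
check: Δy/Fy = (-11/8) / (-11/2) = 1/4 ✓

α = 1/4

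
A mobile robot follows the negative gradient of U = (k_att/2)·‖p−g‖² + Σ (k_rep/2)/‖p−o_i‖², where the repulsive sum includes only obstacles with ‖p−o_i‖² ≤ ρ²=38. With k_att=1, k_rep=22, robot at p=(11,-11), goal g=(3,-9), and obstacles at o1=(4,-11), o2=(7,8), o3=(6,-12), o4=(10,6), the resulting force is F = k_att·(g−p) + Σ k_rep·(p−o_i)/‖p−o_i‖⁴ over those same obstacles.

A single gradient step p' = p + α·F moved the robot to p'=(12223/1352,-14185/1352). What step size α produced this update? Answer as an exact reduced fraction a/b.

F_att = 1·(g−p) = 1·(-8,2) = (-8.0000,2.0000)
o1: d²=49 > ρ²=38 → inactive
o2: d²=377 > ρ²=38 → inactive
o3: d²=26 ≤ ρ²=38; F_rep = 22·(5,1)/26² = (0.1627,0.0325)
o4: d²=290 > ρ²=38 → inactive
F = F_att + ΣF_rep = (-7.8373,2.0325)
Δp = p'−p = (-1.9593,0.5081); α = Δx/Fx = (-2649/1352) / (-2649/338) = 1/4
check: Δy/Fy = (687/1352) / (687/338) = 1/4 ✓

α = 1/4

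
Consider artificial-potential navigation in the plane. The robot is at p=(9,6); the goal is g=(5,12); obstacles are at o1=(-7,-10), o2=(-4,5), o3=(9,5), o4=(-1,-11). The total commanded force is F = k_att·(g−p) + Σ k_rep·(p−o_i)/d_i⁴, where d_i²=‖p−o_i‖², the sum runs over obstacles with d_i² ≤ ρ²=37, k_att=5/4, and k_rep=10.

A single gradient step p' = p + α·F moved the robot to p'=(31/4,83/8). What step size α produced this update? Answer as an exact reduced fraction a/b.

α = 1/4

F_att = 5/4·(g−p) = 5/4·(-4,6) = (-5.0000,7.5000)
o1: d²=512 > ρ²=37 → inactive
o2: d²=170 > ρ²=37 → inactive
o3: d²=1 ≤ ρ²=37; F_rep = 10·(0,1)/1² = (0.0000,10.0000)
o4: d²=389 > ρ²=37 → inactive
F = F_att + ΣF_rep = (-5.0000,17.5000)
Δp = p'−p = (-1.2500,4.3750); α = Δx/Fx = (-5/4) / (-5) = 1/4
check: Δy/Fy = (35/8) / (35/2) = 1/4 ✓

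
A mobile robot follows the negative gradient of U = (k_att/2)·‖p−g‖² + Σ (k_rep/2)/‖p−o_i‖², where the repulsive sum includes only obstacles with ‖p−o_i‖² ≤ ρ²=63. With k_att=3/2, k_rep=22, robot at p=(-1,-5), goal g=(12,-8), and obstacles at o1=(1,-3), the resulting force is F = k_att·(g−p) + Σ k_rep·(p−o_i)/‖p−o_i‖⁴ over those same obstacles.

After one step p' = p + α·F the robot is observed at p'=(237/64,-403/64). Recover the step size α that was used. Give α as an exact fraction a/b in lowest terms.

F_att = 3/2·(g−p) = 3/2·(13,-3) = (19.5000,-4.5000)
o1: d²=8 ≤ ρ²=63; F_rep = 22·(-2,-2)/8² = (-0.6875,-0.6875)
F = F_att + ΣF_rep = (18.8125,-5.1875)
Δp = p'−p = (4.7031,-1.2969); α = Δx/Fx = (301/64) / (301/16) = 1/4
check: Δy/Fy = (-83/64) / (-83/16) = 1/4 ✓

α = 1/4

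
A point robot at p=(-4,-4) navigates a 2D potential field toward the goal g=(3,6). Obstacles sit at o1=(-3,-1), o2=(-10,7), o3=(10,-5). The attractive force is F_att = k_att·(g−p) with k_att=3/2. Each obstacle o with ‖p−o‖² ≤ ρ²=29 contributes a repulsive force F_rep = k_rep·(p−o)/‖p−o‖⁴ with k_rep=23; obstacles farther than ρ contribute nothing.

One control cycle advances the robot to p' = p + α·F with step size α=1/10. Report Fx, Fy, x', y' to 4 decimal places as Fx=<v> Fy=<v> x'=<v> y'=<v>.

Fx=10.2700 Fy=14.3100 x'=-2.9730 y'=-2.5690

F_att = 3/2·(g−p) = 3/2·(7,10) = (10.5000,15.0000)
o1: d²=10 ≤ ρ²=29; F_rep = 23·(-1,-3)/10² = (-0.2300,-0.6900)
o2: d²=157 > ρ²=29 → inactive
o3: d²=197 > ρ²=29 → inactive
F = F_att + ΣF_rep = (10.2700,14.3100)
p' = p + 1/10·F = (-2.9730,-2.5690)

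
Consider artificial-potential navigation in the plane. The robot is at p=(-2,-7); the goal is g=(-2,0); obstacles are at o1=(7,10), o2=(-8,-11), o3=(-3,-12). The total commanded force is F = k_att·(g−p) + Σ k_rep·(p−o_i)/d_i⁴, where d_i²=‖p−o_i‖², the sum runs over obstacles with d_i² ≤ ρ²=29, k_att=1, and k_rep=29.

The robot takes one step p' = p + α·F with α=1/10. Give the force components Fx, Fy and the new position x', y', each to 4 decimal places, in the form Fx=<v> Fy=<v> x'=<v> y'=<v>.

F_att = 1·(g−p) = 1·(0,7) = (0.0000,7.0000)
o1: d²=370 > ρ²=29 → inactive
o2: d²=52 > ρ²=29 → inactive
o3: d²=26 ≤ ρ²=29; F_rep = 29·(1,5)/26² = (0.0429,0.2145)
F = F_att + ΣF_rep = (0.0429,7.2145)
p' = p + 1/10·F = (-1.9957,-6.2786)

Fx=0.0429 Fy=7.2145 x'=-1.9957 y'=-6.2786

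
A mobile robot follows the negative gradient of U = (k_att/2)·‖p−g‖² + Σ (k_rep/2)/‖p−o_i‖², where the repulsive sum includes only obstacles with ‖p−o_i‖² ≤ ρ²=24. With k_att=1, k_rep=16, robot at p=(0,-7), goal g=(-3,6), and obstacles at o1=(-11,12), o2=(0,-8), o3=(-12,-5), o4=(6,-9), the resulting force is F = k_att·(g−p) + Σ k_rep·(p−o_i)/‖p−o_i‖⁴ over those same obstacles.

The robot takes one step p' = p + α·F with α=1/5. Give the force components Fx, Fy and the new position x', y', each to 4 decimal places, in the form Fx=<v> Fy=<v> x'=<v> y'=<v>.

F_att = 1·(g−p) = 1·(-3,13) = (-3.0000,13.0000)
o1: d²=482 > ρ²=24 → inactive
o2: d²=1 ≤ ρ²=24; F_rep = 16·(0,1)/1² = (0.0000,16.0000)
o3: d²=148 > ρ²=24 → inactive
o4: d²=40 > ρ²=24 → inactive
F = F_att + ΣF_rep = (-3.0000,29.0000)
p' = p + 1/5·F = (-0.6000,-1.2000)

Fx=-3.0000 Fy=29.0000 x'=-0.6000 y'=-1.2000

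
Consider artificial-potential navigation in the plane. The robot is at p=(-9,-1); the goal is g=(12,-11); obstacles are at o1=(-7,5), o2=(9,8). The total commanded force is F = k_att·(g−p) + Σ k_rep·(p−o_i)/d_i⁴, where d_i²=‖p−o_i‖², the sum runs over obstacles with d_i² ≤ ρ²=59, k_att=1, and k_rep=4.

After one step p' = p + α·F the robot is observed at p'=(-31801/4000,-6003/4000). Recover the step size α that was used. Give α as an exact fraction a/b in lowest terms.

F_att = 1·(g−p) = 1·(21,-10) = (21.0000,-10.0000)
o1: d²=40 ≤ ρ²=59; F_rep = 4·(-2,-6)/40² = (-0.0050,-0.0150)
o2: d²=405 > ρ²=59 → inactive
F = F_att + ΣF_rep = (20.9950,-10.0150)
Δp = p'−p = (1.0497,-0.5008); α = Δx/Fx = (4199/4000) / (4199/200) = 1/20
check: Δy/Fy = (-2003/4000) / (-2003/200) = 1/20 ✓

α = 1/20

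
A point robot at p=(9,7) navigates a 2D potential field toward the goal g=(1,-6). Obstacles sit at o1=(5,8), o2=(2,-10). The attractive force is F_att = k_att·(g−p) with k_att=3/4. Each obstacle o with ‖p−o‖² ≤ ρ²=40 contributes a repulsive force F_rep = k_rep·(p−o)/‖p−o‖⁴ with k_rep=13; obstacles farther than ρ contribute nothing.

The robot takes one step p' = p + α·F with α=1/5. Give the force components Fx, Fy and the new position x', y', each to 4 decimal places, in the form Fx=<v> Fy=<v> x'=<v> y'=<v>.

Fx=-5.8201 Fy=-9.7950 x'=7.8360 y'=5.0410

F_att = 3/4·(g−p) = 3/4·(-8,-13) = (-6.0000,-9.7500)
o1: d²=17 ≤ ρ²=40; F_rep = 13·(4,-1)/17² = (0.1799,-0.0450)
o2: d²=338 > ρ²=40 → inactive
F = F_att + ΣF_rep = (-5.8201,-9.7950)
p' = p + 1/5·F = (7.8360,5.0410)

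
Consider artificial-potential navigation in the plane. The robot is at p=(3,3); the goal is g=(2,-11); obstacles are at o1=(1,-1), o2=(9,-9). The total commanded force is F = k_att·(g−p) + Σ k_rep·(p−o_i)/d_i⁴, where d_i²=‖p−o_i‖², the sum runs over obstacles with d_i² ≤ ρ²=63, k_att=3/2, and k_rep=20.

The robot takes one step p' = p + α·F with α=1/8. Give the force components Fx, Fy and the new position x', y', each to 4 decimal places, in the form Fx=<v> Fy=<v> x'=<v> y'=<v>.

F_att = 3/2·(g−p) = 3/2·(-1,-14) = (-1.5000,-21.0000)
o1: d²=20 ≤ ρ²=63; F_rep = 20·(2,4)/20² = (0.1000,0.2000)
o2: d²=180 > ρ²=63 → inactive
F = F_att + ΣF_rep = (-1.4000,-20.8000)
p' = p + 1/8·F = (2.8250,0.4000)

Fx=-1.4000 Fy=-20.8000 x'=2.8250 y'=0.4000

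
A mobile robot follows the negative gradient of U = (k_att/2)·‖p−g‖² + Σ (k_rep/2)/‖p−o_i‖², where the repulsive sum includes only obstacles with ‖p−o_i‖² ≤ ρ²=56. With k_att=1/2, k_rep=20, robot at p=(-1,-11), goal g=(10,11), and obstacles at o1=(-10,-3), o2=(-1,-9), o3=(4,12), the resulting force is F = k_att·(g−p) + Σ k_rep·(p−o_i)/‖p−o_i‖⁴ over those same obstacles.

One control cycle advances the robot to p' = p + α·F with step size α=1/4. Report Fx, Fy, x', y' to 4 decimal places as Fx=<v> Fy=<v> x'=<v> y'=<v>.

Fx=5.5000 Fy=8.5000 x'=0.3750 y'=-8.8750

F_att = 1/2·(g−p) = 1/2·(11,22) = (5.5000,11.0000)
o1: d²=145 > ρ²=56 → inactive
o2: d²=4 ≤ ρ²=56; F_rep = 20·(0,-2)/4² = (0.0000,-2.5000)
o3: d²=554 > ρ²=56 → inactive
F = F_att + ΣF_rep = (5.5000,8.5000)
p' = p + 1/4·F = (0.3750,-8.8750)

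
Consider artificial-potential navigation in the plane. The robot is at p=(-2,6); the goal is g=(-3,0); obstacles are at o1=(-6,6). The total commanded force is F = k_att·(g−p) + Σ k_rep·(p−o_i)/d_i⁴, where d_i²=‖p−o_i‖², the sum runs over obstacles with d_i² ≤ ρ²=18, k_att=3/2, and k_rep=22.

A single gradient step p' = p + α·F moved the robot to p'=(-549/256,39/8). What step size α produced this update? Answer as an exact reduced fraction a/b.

α = 1/8

F_att = 3/2·(g−p) = 3/2·(-1,-6) = (-1.5000,-9.0000)
o1: d²=16 ≤ ρ²=18; F_rep = 22·(4,0)/16² = (0.3438,0.0000)
F = F_att + ΣF_rep = (-1.1562,-9.0000)
Δp = p'−p = (-0.1445,-1.1250); α = Δx/Fx = (-37/256) / (-37/32) = 1/8
check: Δy/Fy = (-9/8) / (-9) = 1/8 ✓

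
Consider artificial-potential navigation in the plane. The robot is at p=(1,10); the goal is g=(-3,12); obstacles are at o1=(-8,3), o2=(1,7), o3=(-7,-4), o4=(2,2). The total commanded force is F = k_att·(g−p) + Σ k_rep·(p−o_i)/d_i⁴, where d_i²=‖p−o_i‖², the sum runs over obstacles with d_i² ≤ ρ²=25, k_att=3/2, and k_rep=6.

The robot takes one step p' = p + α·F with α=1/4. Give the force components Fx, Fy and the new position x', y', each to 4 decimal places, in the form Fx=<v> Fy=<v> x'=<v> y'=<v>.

Fx=-6.0000 Fy=3.2222 x'=-0.5000 y'=10.8056

F_att = 3/2·(g−p) = 3/2·(-4,2) = (-6.0000,3.0000)
o1: d²=130 > ρ²=25 → inactive
o2: d²=9 ≤ ρ²=25; F_rep = 6·(0,3)/9² = (0.0000,0.2222)
o3: d²=260 > ρ²=25 → inactive
o4: d²=65 > ρ²=25 → inactive
F = F_att + ΣF_rep = (-6.0000,3.2222)
p' = p + 1/4·F = (-0.5000,10.8056)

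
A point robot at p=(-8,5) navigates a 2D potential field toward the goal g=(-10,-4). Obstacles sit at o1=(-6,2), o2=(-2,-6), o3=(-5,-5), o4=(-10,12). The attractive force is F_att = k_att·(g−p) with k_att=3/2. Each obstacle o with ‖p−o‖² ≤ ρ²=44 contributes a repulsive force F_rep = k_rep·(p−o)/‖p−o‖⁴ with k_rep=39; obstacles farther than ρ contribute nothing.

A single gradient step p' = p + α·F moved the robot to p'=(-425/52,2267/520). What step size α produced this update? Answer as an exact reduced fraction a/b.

α = 1/20

F_att = 3/2·(g−p) = 3/2·(-2,-9) = (-3.0000,-13.5000)
o1: d²=13 ≤ ρ²=44; F_rep = 39·(-2,3)/13² = (-0.4615,0.6923)
o2: d²=157 > ρ²=44 → inactive
o3: d²=109 > ρ²=44 → inactive
o4: d²=53 > ρ²=44 → inactive
F = F_att + ΣF_rep = (-3.4615,-12.8077)
Δp = p'−p = (-0.1731,-0.6404); α = Δx/Fx = (-9/52) / (-45/13) = 1/20
check: Δy/Fy = (-333/520) / (-333/26) = 1/20 ✓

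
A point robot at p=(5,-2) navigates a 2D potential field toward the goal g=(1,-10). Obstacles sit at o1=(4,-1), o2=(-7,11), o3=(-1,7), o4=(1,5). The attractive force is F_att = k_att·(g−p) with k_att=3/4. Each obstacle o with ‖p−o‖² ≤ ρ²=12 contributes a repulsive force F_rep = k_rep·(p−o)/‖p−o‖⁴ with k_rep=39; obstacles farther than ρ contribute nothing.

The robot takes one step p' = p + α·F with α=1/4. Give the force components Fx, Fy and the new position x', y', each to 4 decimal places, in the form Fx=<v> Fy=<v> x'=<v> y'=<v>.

Fx=6.7500 Fy=-15.7500 x'=6.6875 y'=-5.9375

F_att = 3/4·(g−p) = 3/4·(-4,-8) = (-3.0000,-6.0000)
o1: d²=2 ≤ ρ²=12; F_rep = 39·(1,-1)/2² = (9.7500,-9.7500)
o2: d²=313 > ρ²=12 → inactive
o3: d²=117 > ρ²=12 → inactive
o4: d²=65 > ρ²=12 → inactive
F = F_att + ΣF_rep = (6.7500,-15.7500)
p' = p + 1/4·F = (6.6875,-5.9375)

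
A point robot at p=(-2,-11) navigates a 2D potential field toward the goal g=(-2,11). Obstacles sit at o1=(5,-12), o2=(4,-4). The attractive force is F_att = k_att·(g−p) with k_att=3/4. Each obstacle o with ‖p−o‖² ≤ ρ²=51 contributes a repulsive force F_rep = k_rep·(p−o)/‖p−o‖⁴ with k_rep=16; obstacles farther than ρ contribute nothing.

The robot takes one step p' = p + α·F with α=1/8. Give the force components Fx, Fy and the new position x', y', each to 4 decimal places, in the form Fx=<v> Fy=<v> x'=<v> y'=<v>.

F_att = 3/4·(g−p) = 3/4·(0,22) = (0.0000,16.5000)
o1: d²=50 ≤ ρ²=51; F_rep = 16·(-7,1)/50² = (-0.0448,0.0064)
o2: d²=85 > ρ²=51 → inactive
F = F_att + ΣF_rep = (-0.0448,16.5064)
p' = p + 1/8·F = (-2.0056,-8.9367)

Fx=-0.0448 Fy=16.5064 x'=-2.0056 y'=-8.9367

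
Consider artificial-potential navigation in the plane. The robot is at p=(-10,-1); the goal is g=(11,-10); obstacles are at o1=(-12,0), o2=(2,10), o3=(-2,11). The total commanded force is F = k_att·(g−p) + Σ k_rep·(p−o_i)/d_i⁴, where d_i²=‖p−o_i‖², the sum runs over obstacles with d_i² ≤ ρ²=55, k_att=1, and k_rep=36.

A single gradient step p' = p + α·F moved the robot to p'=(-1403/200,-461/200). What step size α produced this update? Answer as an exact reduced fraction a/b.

α = 1/8

F_att = 1·(g−p) = 1·(21,-9) = (21.0000,-9.0000)
o1: d²=5 ≤ ρ²=55; F_rep = 36·(2,-1)/5² = (2.8800,-1.4400)
o2: d²=265 > ρ²=55 → inactive
o3: d²=208 > ρ²=55 → inactive
F = F_att + ΣF_rep = (23.8800,-10.4400)
Δp = p'−p = (2.9850,-1.3050); α = Δx/Fx = (597/200) / (597/25) = 1/8
check: Δy/Fy = (-261/200) / (-261/25) = 1/8 ✓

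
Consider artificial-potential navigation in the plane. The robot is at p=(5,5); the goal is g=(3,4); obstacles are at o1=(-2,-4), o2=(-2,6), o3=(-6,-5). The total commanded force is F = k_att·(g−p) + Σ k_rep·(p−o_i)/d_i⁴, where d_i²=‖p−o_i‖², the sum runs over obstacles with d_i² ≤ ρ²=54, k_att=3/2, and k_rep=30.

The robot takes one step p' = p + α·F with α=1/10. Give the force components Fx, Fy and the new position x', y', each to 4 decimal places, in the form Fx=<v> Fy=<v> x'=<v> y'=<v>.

Fx=-2.9160 Fy=-1.5120 x'=4.7084 y'=4.8488

F_att = 3/2·(g−p) = 3/2·(-2,-1) = (-3.0000,-1.5000)
o1: d²=130 > ρ²=54 → inactive
o2: d²=50 ≤ ρ²=54; F_rep = 30·(7,-1)/50² = (0.0840,-0.0120)
o3: d²=221 > ρ²=54 → inactive
F = F_att + ΣF_rep = (-2.9160,-1.5120)
p' = p + 1/10·F = (4.7084,4.8488)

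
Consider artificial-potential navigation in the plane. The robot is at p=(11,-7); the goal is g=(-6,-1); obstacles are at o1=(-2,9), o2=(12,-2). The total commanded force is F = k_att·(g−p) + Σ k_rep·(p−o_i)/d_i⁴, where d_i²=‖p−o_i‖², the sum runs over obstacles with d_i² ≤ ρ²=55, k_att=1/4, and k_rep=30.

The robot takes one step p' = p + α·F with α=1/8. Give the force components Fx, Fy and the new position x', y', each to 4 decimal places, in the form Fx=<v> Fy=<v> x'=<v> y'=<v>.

Fx=-4.2944 Fy=1.2781 x'=10.4632 y'=-6.8402

F_att = 1/4·(g−p) = 1/4·(-17,6) = (-4.2500,1.5000)
o1: d²=425 > ρ²=55 → inactive
o2: d²=26 ≤ ρ²=55; F_rep = 30·(-1,-5)/26² = (-0.0444,-0.2219)
F = F_att + ΣF_rep = (-4.2944,1.2781)
p' = p + 1/8·F = (10.4632,-6.8402)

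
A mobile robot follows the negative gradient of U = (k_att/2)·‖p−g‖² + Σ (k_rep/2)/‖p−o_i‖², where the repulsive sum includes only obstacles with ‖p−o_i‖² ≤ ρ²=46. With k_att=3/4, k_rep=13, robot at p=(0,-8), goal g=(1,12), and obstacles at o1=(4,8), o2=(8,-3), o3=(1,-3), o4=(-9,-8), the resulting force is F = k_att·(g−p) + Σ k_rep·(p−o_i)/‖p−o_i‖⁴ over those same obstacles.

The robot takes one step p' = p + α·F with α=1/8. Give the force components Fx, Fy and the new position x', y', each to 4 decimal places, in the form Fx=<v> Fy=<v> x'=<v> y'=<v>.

F_att = 3/4·(g−p) = 3/4·(1,20) = (0.7500,15.0000)
o1: d²=272 > ρ²=46 → inactive
o2: d²=89 > ρ²=46 → inactive
o3: d²=26 ≤ ρ²=46; F_rep = 13·(-1,-5)/26² = (-0.0192,-0.0962)
o4: d²=81 > ρ²=46 → inactive
F = F_att + ΣF_rep = (0.7308,14.9038)
p' = p + 1/8·F = (0.0913,-6.1370)

Fx=0.7308 Fy=14.9038 x'=0.0913 y'=-6.1370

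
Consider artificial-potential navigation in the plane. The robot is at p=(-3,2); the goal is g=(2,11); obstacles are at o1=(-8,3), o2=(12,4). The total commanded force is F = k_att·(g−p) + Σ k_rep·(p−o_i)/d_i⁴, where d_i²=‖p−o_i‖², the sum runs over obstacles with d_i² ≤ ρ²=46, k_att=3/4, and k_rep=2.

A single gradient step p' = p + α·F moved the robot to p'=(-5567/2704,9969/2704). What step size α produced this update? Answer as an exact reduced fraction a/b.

F_att = 3/4·(g−p) = 3/4·(5,9) = (3.7500,6.7500)
o1: d²=26 ≤ ρ²=46; F_rep = 2·(5,-1)/26² = (0.0148,-0.0030)
o2: d²=229 > ρ²=46 → inactive
F = F_att + ΣF_rep = (3.7648,6.7470)
Δp = p'−p = (0.9412,1.6868); α = Δx/Fx = (2545/2704) / (2545/676) = 1/4
check: Δy/Fy = (4561/2704) / (4561/676) = 1/4 ✓

α = 1/4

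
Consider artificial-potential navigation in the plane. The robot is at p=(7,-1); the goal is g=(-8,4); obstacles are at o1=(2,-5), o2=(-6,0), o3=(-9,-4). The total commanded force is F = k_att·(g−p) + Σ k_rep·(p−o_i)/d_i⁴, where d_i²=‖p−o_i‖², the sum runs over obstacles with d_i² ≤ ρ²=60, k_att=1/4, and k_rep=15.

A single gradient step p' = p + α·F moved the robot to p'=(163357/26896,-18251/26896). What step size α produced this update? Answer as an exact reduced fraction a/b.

F_att = 1/4·(g−p) = 1/4·(-15,5) = (-3.7500,1.2500)
o1: d²=41 ≤ ρ²=60; F_rep = 15·(5,4)/41² = (0.0446,0.0357)
o2: d²=170 > ρ²=60 → inactive
o3: d²=265 > ρ²=60 → inactive
F = F_att + ΣF_rep = (-3.7054,1.2857)
Δp = p'−p = (-0.9263,0.3214); α = Δx/Fx = (-24915/26896) / (-24915/6724) = 1/4
check: Δy/Fy = (8645/26896) / (8645/6724) = 1/4 ✓

α = 1/4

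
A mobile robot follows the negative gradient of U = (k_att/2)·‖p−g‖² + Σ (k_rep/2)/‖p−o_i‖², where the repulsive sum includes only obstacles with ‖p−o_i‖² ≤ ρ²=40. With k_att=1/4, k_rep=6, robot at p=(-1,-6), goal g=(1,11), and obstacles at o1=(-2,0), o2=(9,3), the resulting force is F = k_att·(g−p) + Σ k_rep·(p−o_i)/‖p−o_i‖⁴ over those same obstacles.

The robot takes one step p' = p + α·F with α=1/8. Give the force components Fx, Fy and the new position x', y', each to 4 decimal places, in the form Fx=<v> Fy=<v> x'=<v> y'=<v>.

Fx=0.5044 Fy=4.2237 x'=-0.9370 y'=-5.4720

F_att = 1/4·(g−p) = 1/4·(2,17) = (0.5000,4.2500)
o1: d²=37 ≤ ρ²=40; F_rep = 6·(1,-6)/37² = (0.0044,-0.0263)
o2: d²=181 > ρ²=40 → inactive
F = F_att + ΣF_rep = (0.5044,4.2237)
p' = p + 1/8·F = (-0.9370,-5.4720)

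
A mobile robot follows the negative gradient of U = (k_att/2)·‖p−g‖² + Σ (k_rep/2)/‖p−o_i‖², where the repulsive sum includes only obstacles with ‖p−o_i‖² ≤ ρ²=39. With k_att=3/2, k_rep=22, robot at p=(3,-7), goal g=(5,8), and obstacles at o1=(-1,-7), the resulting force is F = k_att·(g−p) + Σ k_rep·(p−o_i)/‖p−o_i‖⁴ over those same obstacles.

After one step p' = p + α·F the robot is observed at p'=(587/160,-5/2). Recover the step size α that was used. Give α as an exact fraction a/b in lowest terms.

α = 1/5

F_att = 3/2·(g−p) = 3/2·(2,15) = (3.0000,22.5000)
o1: d²=16 ≤ ρ²=39; F_rep = 22·(4,0)/16² = (0.3438,0.0000)
F = F_att + ΣF_rep = (3.3438,22.5000)
Δp = p'−p = (0.6687,4.5000); α = Δx/Fx = (107/160) / (107/32) = 1/5
check: Δy/Fy = (9/2) / (45/2) = 1/5 ✓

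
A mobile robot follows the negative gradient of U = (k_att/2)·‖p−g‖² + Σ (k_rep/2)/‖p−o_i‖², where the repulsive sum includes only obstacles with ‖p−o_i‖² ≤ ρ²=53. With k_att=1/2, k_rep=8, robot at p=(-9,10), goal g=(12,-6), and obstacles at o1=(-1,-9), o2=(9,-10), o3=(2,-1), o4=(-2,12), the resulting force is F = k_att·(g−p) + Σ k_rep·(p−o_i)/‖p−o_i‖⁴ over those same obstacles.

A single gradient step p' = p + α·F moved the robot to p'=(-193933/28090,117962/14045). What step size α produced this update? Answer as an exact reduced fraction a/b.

F_att = 1/2·(g−p) = 1/2·(21,-16) = (10.5000,-8.0000)
o1: d²=425 > ρ²=53 → inactive
o2: d²=724 > ρ²=53 → inactive
o3: d²=242 > ρ²=53 → inactive
o4: d²=53 ≤ ρ²=53; F_rep = 8·(-7,-2)/53² = (-0.0199,-0.0057)
F = F_att + ΣF_rep = (10.4801,-8.0057)
Δp = p'−p = (2.0960,-1.6011); α = Δx/Fx = (58877/28090) / (58877/5618) = 1/5
check: Δy/Fy = (-22488/14045) / (-22488/2809) = 1/5 ✓

α = 1/5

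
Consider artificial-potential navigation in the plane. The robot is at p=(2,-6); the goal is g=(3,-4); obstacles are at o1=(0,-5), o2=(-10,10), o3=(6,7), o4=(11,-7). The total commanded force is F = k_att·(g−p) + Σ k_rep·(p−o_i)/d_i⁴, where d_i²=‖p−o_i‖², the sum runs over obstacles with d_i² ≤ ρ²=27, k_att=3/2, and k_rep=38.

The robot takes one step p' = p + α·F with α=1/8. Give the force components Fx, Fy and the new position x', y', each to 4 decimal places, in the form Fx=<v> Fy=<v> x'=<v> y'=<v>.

Fx=4.5400 Fy=1.4800 x'=2.5675 y'=-5.8150

F_att = 3/2·(g−p) = 3/2·(1,2) = (1.5000,3.0000)
o1: d²=5 ≤ ρ²=27; F_rep = 38·(2,-1)/5² = (3.0400,-1.5200)
o2: d²=400 > ρ²=27 → inactive
o3: d²=185 > ρ²=27 → inactive
o4: d²=82 > ρ²=27 → inactive
F = F_att + ΣF_rep = (4.5400,1.4800)
p' = p + 1/8·F = (2.5675,-5.8150)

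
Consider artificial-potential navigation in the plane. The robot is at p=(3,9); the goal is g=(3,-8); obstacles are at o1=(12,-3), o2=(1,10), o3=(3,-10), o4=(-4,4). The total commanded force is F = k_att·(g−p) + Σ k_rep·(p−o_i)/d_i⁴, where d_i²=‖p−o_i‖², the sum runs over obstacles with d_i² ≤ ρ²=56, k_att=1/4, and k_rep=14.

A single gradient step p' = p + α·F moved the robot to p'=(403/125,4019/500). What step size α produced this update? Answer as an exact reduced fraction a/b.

F_att = 1/4·(g−p) = 1/4·(0,-17) = (0.0000,-4.2500)
o1: d²=225 > ρ²=56 → inactive
o2: d²=5 ≤ ρ²=56; F_rep = 14·(2,-1)/5² = (1.1200,-0.5600)
o3: d²=361 > ρ²=56 → inactive
o4: d²=74 > ρ²=56 → inactive
F = F_att + ΣF_rep = (1.1200,-4.8100)
Δp = p'−p = (0.2240,-0.9620); α = Δx/Fx = (28/125) / (28/25) = 1/5
check: Δy/Fy = (-481/500) / (-481/100) = 1/5 ✓

α = 1/5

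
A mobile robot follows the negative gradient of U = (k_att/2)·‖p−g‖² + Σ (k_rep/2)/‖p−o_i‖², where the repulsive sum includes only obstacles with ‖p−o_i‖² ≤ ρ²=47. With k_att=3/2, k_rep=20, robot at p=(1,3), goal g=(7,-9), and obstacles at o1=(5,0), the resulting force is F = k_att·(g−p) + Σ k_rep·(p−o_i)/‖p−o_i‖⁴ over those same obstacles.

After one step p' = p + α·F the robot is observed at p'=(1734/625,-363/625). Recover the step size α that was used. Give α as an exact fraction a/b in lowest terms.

F_att = 3/2·(g−p) = 3/2·(6,-12) = (9.0000,-18.0000)
o1: d²=25 ≤ ρ²=47; F_rep = 20·(-4,3)/25² = (-0.1280,0.0960)
F = F_att + ΣF_rep = (8.8720,-17.9040)
Δp = p'−p = (1.7744,-3.5808); α = Δx/Fx = (1109/625) / (1109/125) = 1/5
check: Δy/Fy = (-2238/625) / (-2238/125) = 1/5 ✓

α = 1/5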